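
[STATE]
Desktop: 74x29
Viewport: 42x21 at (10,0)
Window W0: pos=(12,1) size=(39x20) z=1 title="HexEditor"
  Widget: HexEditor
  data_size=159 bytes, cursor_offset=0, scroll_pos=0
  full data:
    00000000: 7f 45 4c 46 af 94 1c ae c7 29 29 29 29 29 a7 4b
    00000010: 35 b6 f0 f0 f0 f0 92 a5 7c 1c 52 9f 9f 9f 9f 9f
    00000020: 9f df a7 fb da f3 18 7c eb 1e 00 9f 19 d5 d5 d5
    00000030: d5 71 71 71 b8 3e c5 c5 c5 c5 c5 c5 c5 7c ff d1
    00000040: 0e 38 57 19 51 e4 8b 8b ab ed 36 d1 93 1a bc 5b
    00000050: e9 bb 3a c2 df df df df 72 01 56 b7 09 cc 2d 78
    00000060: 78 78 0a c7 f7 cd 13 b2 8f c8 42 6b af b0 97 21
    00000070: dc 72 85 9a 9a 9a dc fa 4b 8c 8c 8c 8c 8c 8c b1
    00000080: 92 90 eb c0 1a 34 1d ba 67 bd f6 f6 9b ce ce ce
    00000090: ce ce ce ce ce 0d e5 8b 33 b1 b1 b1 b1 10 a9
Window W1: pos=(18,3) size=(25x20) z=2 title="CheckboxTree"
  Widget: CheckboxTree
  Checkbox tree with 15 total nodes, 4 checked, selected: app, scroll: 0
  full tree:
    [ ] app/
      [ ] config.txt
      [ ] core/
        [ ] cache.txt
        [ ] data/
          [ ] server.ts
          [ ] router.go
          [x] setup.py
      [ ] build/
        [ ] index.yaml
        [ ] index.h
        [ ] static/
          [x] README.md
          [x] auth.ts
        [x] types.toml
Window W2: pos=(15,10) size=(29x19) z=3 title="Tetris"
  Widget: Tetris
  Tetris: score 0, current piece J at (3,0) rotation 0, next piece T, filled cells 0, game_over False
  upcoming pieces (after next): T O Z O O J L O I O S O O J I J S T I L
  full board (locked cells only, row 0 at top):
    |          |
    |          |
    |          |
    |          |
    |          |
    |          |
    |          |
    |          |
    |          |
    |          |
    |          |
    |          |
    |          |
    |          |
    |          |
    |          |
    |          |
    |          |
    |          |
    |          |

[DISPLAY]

                                          
  ┏━━━━━━━━━━━━━━━━━━━━━━━━━━━━━━━━━━━━━┓ 
  ┃ HexEditor                           ┃ 
  ┠─────┏━━━━━━━━━━━━━━━━━━━━━━━┓───────┨ 
  ┃00000┃ CheckboxTree          ┃ ae  c7┃ 
  ┃00000┠───────────────────────┨ a5  7c┃ 
  ┃00000┃>[-] app/              ┃ 7c  eb┃ 
  ┃00000┃   [ ] config.txt      ┃ c5  c5┃ 
  ┃00000┃   [-] core/           ┃ 8b  ab┃ 
  ┃00000┃     [ ] cache.txt     ┃ df  72┃ 
  ┃00┏━━━━━━━━━━━━━━━━━━━━━━━━━━━┓b2  8f┃ 
  ┃00┃ Tetris                    ┃fa  4b┃ 
  ┃00┠───────────────────────────┨ba  67┃ 
  ┃00┃          │Next:           ┃8b  33┃ 
  ┃  ┃          │ ▒              ┃      ┃ 
  ┃  ┃          │▒▒▒             ┃      ┃ 
  ┃  ┃          │                ┃      ┃ 
  ┃  ┃          │                ┃      ┃ 
  ┃  ┃          │                ┃      ┃ 
  ┃  ┃          │Score:          ┃      ┃ 
  ┗━━┃          │0               ┃━━━━━━┛ 


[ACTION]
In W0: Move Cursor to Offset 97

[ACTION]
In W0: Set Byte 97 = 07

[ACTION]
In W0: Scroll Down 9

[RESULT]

                                          
  ┏━━━━━━━━━━━━━━━━━━━━━━━━━━━━━━━━━━━━━┓ 
  ┃ HexEditor                           ┃ 
  ┠─────┏━━━━━━━━━━━━━━━━━━━━━━━┓───────┨ 
  ┃00000┃ CheckboxTree          ┃ 8b  33┃ 
  ┃     ┠───────────────────────┨       ┃ 
  ┃     ┃>[-] app/              ┃       ┃ 
  ┃     ┃   [ ] config.txt      ┃       ┃ 
  ┃     ┃   [-] core/           ┃       ┃ 
  ┃     ┃     [ ] cache.txt     ┃       ┃ 
  ┃  ┏━━━━━━━━━━━━━━━━━━━━━━━━━━━┓      ┃ 
  ┃  ┃ Tetris                    ┃      ┃ 
  ┃  ┠───────────────────────────┨      ┃ 
  ┃  ┃          │Next:           ┃      ┃ 
  ┃  ┃          │ ▒              ┃      ┃ 
  ┃  ┃          │▒▒▒             ┃      ┃ 
  ┃  ┃          │                ┃      ┃ 
  ┃  ┃          │                ┃      ┃ 
  ┃  ┃          │                ┃      ┃ 
  ┃  ┃          │Score:          ┃      ┃ 
  ┗━━┃          │0               ┃━━━━━━┛ 


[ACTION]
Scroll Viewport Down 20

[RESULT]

  ┃     ┃   [-] core/           ┃       ┃ 
  ┃     ┃     [ ] cache.txt     ┃       ┃ 
  ┃  ┏━━━━━━━━━━━━━━━━━━━━━━━━━━━┓      ┃ 
  ┃  ┃ Tetris                    ┃      ┃ 
  ┃  ┠───────────────────────────┨      ┃ 
  ┃  ┃          │Next:           ┃      ┃ 
  ┃  ┃          │ ▒              ┃      ┃ 
  ┃  ┃          │▒▒▒             ┃      ┃ 
  ┃  ┃          │                ┃      ┃ 
  ┃  ┃          │                ┃      ┃ 
  ┃  ┃          │                ┃      ┃ 
  ┃  ┃          │Score:          ┃      ┃ 
  ┗━━┃          │0               ┃━━━━━━┛ 
     ┃          │                ┃        
     ┃          │                ┃        
     ┃          │                ┃        
     ┃          │                ┃        
     ┃          │                ┃        
     ┃          │                ┃        
     ┃          │                ┃        
     ┗━━━━━━━━━━━━━━━━━━━━━━━━━━━┛        


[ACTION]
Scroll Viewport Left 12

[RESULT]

            ┃     ┃   [-] core/           
            ┃     ┃     [ ] cache.txt     
            ┃  ┏━━━━━━━━━━━━━━━━━━━━━━━━━━
            ┃  ┃ Tetris                   
            ┃  ┠──────────────────────────
            ┃  ┃          │Next:          
            ┃  ┃          │ ▒             
            ┃  ┃          │▒▒▒            
            ┃  ┃          │               
            ┃  ┃          │               
            ┃  ┃          │               
            ┃  ┃          │Score:         
            ┗━━┃          │0              
               ┃          │               
               ┃          │               
               ┃          │               
               ┃          │               
               ┃          │               
               ┃          │               
               ┃          │               
               ┗━━━━━━━━━━━━━━━━━━━━━━━━━━


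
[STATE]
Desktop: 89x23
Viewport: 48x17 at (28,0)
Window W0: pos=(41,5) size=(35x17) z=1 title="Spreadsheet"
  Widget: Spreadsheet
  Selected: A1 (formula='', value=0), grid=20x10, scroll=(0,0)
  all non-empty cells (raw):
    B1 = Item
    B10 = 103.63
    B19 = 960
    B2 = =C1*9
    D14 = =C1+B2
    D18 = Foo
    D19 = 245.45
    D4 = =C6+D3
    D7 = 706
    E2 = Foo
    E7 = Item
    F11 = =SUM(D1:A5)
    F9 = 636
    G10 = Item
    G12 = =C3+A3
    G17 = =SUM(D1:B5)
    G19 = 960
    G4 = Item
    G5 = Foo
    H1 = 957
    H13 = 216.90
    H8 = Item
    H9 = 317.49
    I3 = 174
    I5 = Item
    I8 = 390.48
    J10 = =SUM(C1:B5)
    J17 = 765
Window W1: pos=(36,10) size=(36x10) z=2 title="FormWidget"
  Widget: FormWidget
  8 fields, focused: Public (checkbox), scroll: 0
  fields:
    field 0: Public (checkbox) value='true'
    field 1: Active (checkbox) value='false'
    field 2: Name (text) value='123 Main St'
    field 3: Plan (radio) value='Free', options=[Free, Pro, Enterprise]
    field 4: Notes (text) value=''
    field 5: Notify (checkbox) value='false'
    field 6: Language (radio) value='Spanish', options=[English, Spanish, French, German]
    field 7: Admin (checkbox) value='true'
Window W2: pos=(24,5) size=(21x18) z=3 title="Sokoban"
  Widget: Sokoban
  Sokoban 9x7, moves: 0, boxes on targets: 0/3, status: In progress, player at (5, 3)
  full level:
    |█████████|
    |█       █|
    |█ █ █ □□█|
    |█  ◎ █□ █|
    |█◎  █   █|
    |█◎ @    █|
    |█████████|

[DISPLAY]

                                                
                                                
                                                
                                                
                                                
━━━━━━━━━━━━━━━━┓━━━━━━━━━━━━━━━━━━━━━━━━━━━━━━┓
koban           ┃readsheet                     ┃
────────────────┨──────────────────────────────┨
██████          ┃                              ┃
     █          ┃    A       B       C       D ┃
 █ □□█          ┃━━━━━━━━━━━━━━━━━━━━━━━━━━┓---┃
◎ █□ █          ┃get                       ┃   ┃
 █   █          ┃──────────────────────────┨   ┃
@    █          ┃:     [x]                 ┃   ┃
██████          ┃:     [ ]                 ┃   ┃
es: 0  0/3      ┃      [123 Main St       ]┃   ┃
                ┃      (●) Free  ( ) Pro  (┃   ┃


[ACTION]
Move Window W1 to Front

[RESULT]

                                                
                                                
                                                
                                                
                                                
━━━━━━━━━━━━━━━━┓━━━━━━━━━━━━━━━━━━━━━━━━━━━━━━┓
koban           ┃readsheet                     ┃
────────────────┨──────────────────────────────┨
██████          ┃                              ┃
     █          ┃    A       B       C       D ┃
 █ □□█  ┏━━━━━━━━━━━━━━━━━━━━━━━━━━━━━━━━━━┓---┃
◎ █□ █  ┃ FormWidget                       ┃   ┃
 █   █  ┠──────────────────────────────────┨   ┃
@    █  ┃> Public:     [x]                 ┃   ┃
██████  ┃  Active:     [ ]                 ┃   ┃
es: 0  0┃  Name:       [123 Main St       ]┃   ┃
        ┃  Plan:       (●) Free  ( ) Pro  (┃   ┃


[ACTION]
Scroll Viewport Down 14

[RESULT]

koban           ┃readsheet                     ┃
────────────────┨──────────────────────────────┨
██████          ┃                              ┃
     █          ┃    A       B       C       D ┃
 █ □□█  ┏━━━━━━━━━━━━━━━━━━━━━━━━━━━━━━━━━━┓---┃
◎ █□ █  ┃ FormWidget                       ┃   ┃
 █   █  ┠──────────────────────────────────┨   ┃
@    █  ┃> Public:     [x]                 ┃   ┃
██████  ┃  Active:     [ ]                 ┃   ┃
es: 0  0┃  Name:       [123 Main St       ]┃   ┃
        ┃  Plan:       (●) Free  ( ) Pro  (┃   ┃
        ┃  Notes:      [                  ]┃   ┃
        ┃  Notify:     [ ]                 ┃   ┃
        ┗━━━━━━━━━━━━━━━━━━━━━━━━━━━━━━━━━━┛   ┃
                ┃        0  103.63       0     ┃
                ┃━━━━━━━━━━━━━━━━━━━━━━━━━━━━━━┛
━━━━━━━━━━━━━━━━┛                               


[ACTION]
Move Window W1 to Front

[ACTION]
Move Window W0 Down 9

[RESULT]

koban           ┃━━━━━━━━━━━━━━━━━━━━━━━━━━━━━━┓
────────────────┨readsheet                     ┃
██████          ┃──────────────────────────────┨
     █          ┃                              ┃
 █ □□█  ┏━━━━━━━━━━━━━━━━━━━━━━━━━━━━━━━━━━┓ D ┃
◎ █□ █  ┃ FormWidget                       ┃---┃
 █   █  ┠──────────────────────────────────┨   ┃
@    █  ┃> Public:     [x]                 ┃   ┃
██████  ┃  Active:     [ ]                 ┃   ┃
es: 0  0┃  Name:       [123 Main St       ]┃   ┃
        ┃  Plan:       (●) Free  ( ) Pro  (┃   ┃
        ┃  Notes:      [                  ]┃   ┃
        ┃  Notify:     [ ]                 ┃   ┃
        ┗━━━━━━━━━━━━━━━━━━━━━━━━━━━━━━━━━━┛   ┃
                ┃        0       0       0     ┃
                ┃        0  103.63       0     ┃
━━━━━━━━━━━━━━━━┛━━━━━━━━━━━━━━━━━━━━━━━━━━━━━━┛


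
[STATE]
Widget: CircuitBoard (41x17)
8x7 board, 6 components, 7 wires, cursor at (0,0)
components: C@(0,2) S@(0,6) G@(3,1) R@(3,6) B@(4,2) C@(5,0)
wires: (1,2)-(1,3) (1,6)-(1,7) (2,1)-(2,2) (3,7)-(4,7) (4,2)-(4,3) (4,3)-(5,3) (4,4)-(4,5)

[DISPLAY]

   0 1 2 3 4 5 6 7                       
0  [.]      C               S            
                                         
1           · ─ ·           · ─ ·        
                                         
2       · ─ ·                            
                                         
3       G                   R   ·        
                                │        
4           B ─ ·   · ─ ·       ·        
                │                        
5   C           ·                        
                                         
6                                        
Cursor: (0,0)                            
                                         
                                         


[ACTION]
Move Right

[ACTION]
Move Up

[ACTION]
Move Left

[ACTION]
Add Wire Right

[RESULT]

   0 1 2 3 4 5 6 7                       
0  [.]─ ·   C               S            
                                         
1           · ─ ·           · ─ ·        
                                         
2       · ─ ·                            
                                         
3       G                   R   ·        
                                │        
4           B ─ ·   · ─ ·       ·        
                │                        
5   C           ·                        
                                         
6                                        
Cursor: (0,0)                            
                                         
                                         


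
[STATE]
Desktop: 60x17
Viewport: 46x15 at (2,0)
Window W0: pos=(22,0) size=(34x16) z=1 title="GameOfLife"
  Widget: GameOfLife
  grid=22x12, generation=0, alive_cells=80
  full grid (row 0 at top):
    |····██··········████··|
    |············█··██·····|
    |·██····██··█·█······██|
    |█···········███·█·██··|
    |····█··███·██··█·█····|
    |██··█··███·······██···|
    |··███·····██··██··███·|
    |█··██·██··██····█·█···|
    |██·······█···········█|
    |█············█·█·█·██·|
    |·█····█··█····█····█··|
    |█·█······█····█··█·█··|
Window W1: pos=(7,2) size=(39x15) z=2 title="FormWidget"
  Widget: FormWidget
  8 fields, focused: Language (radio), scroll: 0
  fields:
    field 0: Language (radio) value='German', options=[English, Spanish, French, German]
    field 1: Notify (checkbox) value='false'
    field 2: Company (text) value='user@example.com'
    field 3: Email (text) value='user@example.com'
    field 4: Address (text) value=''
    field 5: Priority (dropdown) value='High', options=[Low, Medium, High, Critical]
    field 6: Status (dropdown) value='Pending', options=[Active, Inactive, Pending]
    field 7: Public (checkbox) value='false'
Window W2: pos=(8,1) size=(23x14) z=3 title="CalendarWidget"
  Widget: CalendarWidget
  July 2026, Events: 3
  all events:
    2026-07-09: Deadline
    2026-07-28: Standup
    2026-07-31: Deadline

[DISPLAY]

                    ┏━━━━━━━━━━━━━━━━━━━━━━━━━
      ┏━━━━━━━━━━━━━━━━━━━━━┓ife              
     ┏┃ CalendarWidget      ┃━━━━━━━━━━━━━━┓──
     ┃┠─────────────────────┨              ┃  
     ┠┃      July 2026      ┃──────────────┨  
     ┃┃Mo Tu We Th Fr Sa Su ┃sh  ( ) Spanis┃  
     ┃┃       1  2  3  4  5 ┃              ┃  
     ┃┃ 6  7  8  9* 10 11 12┃mple.com     ]┃  
     ┃┃13 14 15 16 17 18 19 ┃mple.com     ]┃  
     ┃┃20 21 22 23 24 25 26 ┃             ]┃  
     ┃┃27 28* 29 30 31*     ┃            ▼]┃  
     ┃┃                     ┃            ▼]┃  
     ┃┃                     ┃              ┃  
     ┃┃                     ┃              ┃  
     ┃┗━━━━━━━━━━━━━━━━━━━━━┛              ┃  


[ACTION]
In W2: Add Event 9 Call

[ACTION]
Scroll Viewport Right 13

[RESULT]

        ┏━━━━━━━━━━━━━━━━━━━━━━━━━━━━━━━━┓    
━━━━━━━━━━━━━━━━┓ife                     ┃    
ndarWidget      ┃━━━━━━━━━━━━━━┓─────────┨    
────────────────┨              ┃         ┃    
 July 2026      ┃──────────────┨         ┃    
 We Th Fr Sa Su ┃sh  ( ) Spanis┃         ┃    
  1  2  3  4  5 ┃              ┃         ┃    
  8  9* 10 11 12┃mple.com     ]┃         ┃    
 15 16 17 18 19 ┃mple.com     ]┃         ┃    
 22 23 24 25 26 ┃             ]┃         ┃    
* 29 30 31*     ┃            ▼]┃         ┃    
                ┃            ▼]┃         ┃    
                ┃              ┃         ┃    
                ┃              ┃         ┃    
━━━━━━━━━━━━━━━━┛              ┃         ┃    


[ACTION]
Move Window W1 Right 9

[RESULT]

        ┏━━━━━━━━━━━━━━━━━━━━━━━━━━━━━━━━┓    
━━━━━━━━━━━━━━━━┓ife                     ┃    
ndarWidget      ┃━━━━━━━━━━━━━━━━━━━━━━━┓┨    
────────────────┨                       ┃┃    
 July 2026      ┃───────────────────────┨┃    
 We Th Fr Sa Su ┃( ) English  ( ) Spanis┃┃    
  1  2  3  4  5 ┃[ ]                    ┃┃    
  8  9* 10 11 12┃[user@example.com     ]┃┃    
 15 16 17 18 19 ┃[user@example.com     ]┃┃    
 22 23 24 25 26 ┃[                     ]┃┃    
* 29 30 31*     ┃[High                ▼]┃┃    
                ┃[Pending             ▼]┃┃    
                ┃[ ]                    ┃┃    
                ┃                       ┃┃    
━━━━━━━━━━━━━━━━┛                       ┃┃    


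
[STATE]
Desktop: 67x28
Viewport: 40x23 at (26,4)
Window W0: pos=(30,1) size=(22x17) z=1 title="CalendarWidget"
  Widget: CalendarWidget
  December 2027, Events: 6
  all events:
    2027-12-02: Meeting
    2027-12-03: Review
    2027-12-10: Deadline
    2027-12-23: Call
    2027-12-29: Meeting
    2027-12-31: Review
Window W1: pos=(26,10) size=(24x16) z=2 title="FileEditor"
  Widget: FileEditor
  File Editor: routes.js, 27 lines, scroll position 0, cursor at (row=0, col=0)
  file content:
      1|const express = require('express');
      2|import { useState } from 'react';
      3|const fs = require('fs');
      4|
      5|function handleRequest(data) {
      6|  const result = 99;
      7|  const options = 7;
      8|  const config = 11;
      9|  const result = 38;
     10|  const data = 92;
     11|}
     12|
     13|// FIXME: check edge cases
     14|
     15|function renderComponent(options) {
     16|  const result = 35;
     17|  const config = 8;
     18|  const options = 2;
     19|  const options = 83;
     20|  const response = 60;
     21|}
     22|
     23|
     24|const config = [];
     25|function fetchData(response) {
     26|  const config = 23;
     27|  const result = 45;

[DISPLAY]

    ┃   December 2027    ┃              
    ┃Mo Tu We Th Fr Sa Su┃              
    ┃       1  2*  3*  4 ┃              
    ┃ 6  7  8  9 10* 11 1┃              
    ┃13 14 15 16 17 18 19┃              
    ┃20 21 22 23* 24 25 2┃              
┏━━━━━━━━━━━━━━━━━━━━━━┓ ┃              
┃ FileEditor           ┃ ┃              
┠──────────────────────┨ ┃              
┃█onst express = requi▲┃ ┃              
┃import { useState } f█┃ ┃              
┃const fs = require('f░┃ ┃              
┃                     ░┃ ┃              
┃function handleReques░┃━┛              
┃  const result = 99; ░┃                
┃  const options = 7; ░┃                
┃  const config = 11; ░┃                
┃  const result = 38; ░┃                
┃  const data = 92;   ░┃                
┃}                    ░┃                
┃                     ▼┃                
┗━━━━━━━━━━━━━━━━━━━━━━┛                
                                        


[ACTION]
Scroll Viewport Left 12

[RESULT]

                ┃   December 2027    ┃  
                ┃Mo Tu We Th Fr Sa Su┃  
                ┃       1  2*  3*  4 ┃  
                ┃ 6  7  8  9 10* 11 1┃  
                ┃13 14 15 16 17 18 19┃  
                ┃20 21 22 23* 24 25 2┃  
            ┏━━━━━━━━━━━━━━━━━━━━━━┓ ┃  
            ┃ FileEditor           ┃ ┃  
            ┠──────────────────────┨ ┃  
            ┃█onst express = requi▲┃ ┃  
            ┃import { useState } f█┃ ┃  
            ┃const fs = require('f░┃ ┃  
            ┃                     ░┃ ┃  
            ┃function handleReques░┃━┛  
            ┃  const result = 99; ░┃    
            ┃  const options = 7; ░┃    
            ┃  const config = 11; ░┃    
            ┃  const result = 38; ░┃    
            ┃  const data = 92;   ░┃    
            ┃}                    ░┃    
            ┃                     ▼┃    
            ┗━━━━━━━━━━━━━━━━━━━━━━┛    
                                        


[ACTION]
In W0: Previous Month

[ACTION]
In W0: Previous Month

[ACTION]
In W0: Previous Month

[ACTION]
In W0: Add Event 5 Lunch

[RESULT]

                ┃   September 2027   ┃  
                ┃Mo Tu We Th Fr Sa Su┃  
                ┃       1  2  3  4  5┃  
                ┃ 6  7  8  9 10 11 12┃  
                ┃13 14 15 16 17 18 19┃  
                ┃20 21 22 23 24 25 26┃  
            ┏━━━━━━━━━━━━━━━━━━━━━━┓ ┃  
            ┃ FileEditor           ┃ ┃  
            ┠──────────────────────┨ ┃  
            ┃█onst express = requi▲┃ ┃  
            ┃import { useState } f█┃ ┃  
            ┃const fs = require('f░┃ ┃  
            ┃                     ░┃ ┃  
            ┃function handleReques░┃━┛  
            ┃  const result = 99; ░┃    
            ┃  const options = 7; ░┃    
            ┃  const config = 11; ░┃    
            ┃  const result = 38; ░┃    
            ┃  const data = 92;   ░┃    
            ┃}                    ░┃    
            ┃                     ▼┃    
            ┗━━━━━━━━━━━━━━━━━━━━━━┛    
                                        


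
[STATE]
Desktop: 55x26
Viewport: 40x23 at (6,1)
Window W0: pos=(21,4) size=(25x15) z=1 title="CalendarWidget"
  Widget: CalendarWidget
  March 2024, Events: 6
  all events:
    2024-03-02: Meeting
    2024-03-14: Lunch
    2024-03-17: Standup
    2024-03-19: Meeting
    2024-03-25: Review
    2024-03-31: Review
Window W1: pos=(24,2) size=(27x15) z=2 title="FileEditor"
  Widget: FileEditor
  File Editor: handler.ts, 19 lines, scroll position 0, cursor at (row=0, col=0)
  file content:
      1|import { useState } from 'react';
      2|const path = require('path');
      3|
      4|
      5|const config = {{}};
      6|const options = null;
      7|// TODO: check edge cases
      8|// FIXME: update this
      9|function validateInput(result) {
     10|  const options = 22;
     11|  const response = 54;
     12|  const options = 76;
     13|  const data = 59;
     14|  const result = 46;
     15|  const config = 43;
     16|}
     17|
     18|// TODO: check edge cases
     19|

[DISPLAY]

                                        
                  ┏━━━━━━━━━━━━━━━━━━━━━
                  ┃ FileEditor          
               ┏━━┠─────────────────────
               ┃ C┃█mport { useState } f
               ┠──┃const path = require(
               ┃  ┃                     
               ┃Mo┃                     
               ┃  ┃const config = {{}}; 
               ┃ 4┃const options = null;
               ┃11┃// TODO: check edge c
               ┃18┃// FIXME: update this
               ┃25┃function validateInpu
               ┃  ┃  const options = 22;
               ┃  ┃  const response = 54
               ┃  ┗━━━━━━━━━━━━━━━━━━━━━
               ┃                       ┃
               ┗━━━━━━━━━━━━━━━━━━━━━━━┛
                                        
                                        
                                        
                                        
                                        


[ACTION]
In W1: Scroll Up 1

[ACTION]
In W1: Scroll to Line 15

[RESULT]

                                        
                  ┏━━━━━━━━━━━━━━━━━━━━━
                  ┃ FileEditor          
               ┏━━┠─────────────────────
               ┃ C┃function validateInpu
               ┠──┃  const options = 22;
               ┃  ┃  const response = 54
               ┃Mo┃  const options = 76;
               ┃  ┃  const data = 59;   
               ┃ 4┃  const result = 46; 
               ┃11┃  const config = 43; 
               ┃18┃}                    
               ┃25┃                     
               ┃  ┃// TODO: check edge c
               ┃  ┃                     
               ┃  ┗━━━━━━━━━━━━━━━━━━━━━
               ┃                       ┃
               ┗━━━━━━━━━━━━━━━━━━━━━━━┛
                                        
                                        
                                        
                                        
                                        


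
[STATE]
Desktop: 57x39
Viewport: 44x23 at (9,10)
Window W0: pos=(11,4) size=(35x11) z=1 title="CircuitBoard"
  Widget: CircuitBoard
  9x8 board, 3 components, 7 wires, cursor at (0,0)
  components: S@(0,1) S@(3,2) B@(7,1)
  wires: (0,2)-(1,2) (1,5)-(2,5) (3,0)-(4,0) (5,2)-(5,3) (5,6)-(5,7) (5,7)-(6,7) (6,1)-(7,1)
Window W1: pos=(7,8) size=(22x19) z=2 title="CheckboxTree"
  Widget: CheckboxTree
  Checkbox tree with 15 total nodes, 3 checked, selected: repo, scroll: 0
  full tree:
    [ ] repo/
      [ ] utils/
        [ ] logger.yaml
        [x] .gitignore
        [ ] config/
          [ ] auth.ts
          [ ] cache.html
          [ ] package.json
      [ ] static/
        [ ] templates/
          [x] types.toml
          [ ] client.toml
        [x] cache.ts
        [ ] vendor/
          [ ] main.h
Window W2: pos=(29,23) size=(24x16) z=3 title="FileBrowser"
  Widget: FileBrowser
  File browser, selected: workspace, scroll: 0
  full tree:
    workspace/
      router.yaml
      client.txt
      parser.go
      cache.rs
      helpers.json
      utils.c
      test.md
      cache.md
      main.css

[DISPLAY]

───────────────────┨       ·        ┃       
[-] repo/          ┃       │        ┃       
  [-] utils/       ┃       ·        ┃       
    [ ] logger.yaml┃                ┃       
    [x] .gitignore ┃━━━━━━━━━━━━━━━━┛       
    [ ] config/    ┃                        
      [ ] auth.ts  ┃                        
      [ ] cache.htm┃                        
      [ ] package.j┃                        
  [-] static/      ┃                        
    [-] templates/ ┃                        
      [x] types.tom┃                        
      [ ] client.to┃                        
    [x] cache.ts   ┃┏━━━━━━━━━━━━━━━━━━━━━━┓
    [ ] vendor/    ┃┃ FileBrowser          ┃
      [ ] main.h   ┃┠──────────────────────┨
━━━━━━━━━━━━━━━━━━━┛┃> [-] workspace/      ┃
                    ┃    router.yaml       ┃
                    ┃    client.txt        ┃
                    ┃    parser.go         ┃
                    ┃    cache.rs          ┃
                    ┃    helpers.json      ┃
                    ┃    utils.c           ┃


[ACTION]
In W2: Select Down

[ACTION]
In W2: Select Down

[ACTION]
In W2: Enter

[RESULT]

───────────────────┨       ·        ┃       
[-] repo/          ┃       │        ┃       
  [-] utils/       ┃       ·        ┃       
    [ ] logger.yaml┃                ┃       
    [x] .gitignore ┃━━━━━━━━━━━━━━━━┛       
    [ ] config/    ┃                        
      [ ] auth.ts  ┃                        
      [ ] cache.htm┃                        
      [ ] package.j┃                        
  [-] static/      ┃                        
    [-] templates/ ┃                        
      [x] types.tom┃                        
      [ ] client.to┃                        
    [x] cache.ts   ┃┏━━━━━━━━━━━━━━━━━━━━━━┓
    [ ] vendor/    ┃┃ FileBrowser          ┃
      [ ] main.h   ┃┠──────────────────────┨
━━━━━━━━━━━━━━━━━━━┛┃  [-] workspace/      ┃
                    ┃    router.yaml       ┃
                    ┃  > client.txt        ┃
                    ┃    parser.go         ┃
                    ┃    cache.rs          ┃
                    ┃    helpers.json      ┃
                    ┃    utils.c           ┃


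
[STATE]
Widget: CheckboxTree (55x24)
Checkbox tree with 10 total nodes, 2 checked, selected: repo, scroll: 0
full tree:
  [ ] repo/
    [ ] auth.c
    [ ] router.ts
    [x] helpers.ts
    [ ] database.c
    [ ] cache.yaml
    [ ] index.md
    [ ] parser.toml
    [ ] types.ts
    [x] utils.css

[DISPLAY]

>[-] repo/                                             
   [ ] auth.c                                          
   [ ] router.ts                                       
   [x] helpers.ts                                      
   [ ] database.c                                      
   [ ] cache.yaml                                      
   [ ] index.md                                        
   [ ] parser.toml                                     
   [ ] types.ts                                        
   [x] utils.css                                       
                                                       
                                                       
                                                       
                                                       
                                                       
                                                       
                                                       
                                                       
                                                       
                                                       
                                                       
                                                       
                                                       
                                                       


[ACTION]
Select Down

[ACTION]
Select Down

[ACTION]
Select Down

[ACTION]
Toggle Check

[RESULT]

 [-] repo/                                             
   [ ] auth.c                                          
   [ ] router.ts                                       
>  [ ] helpers.ts                                      
   [ ] database.c                                      
   [ ] cache.yaml                                      
   [ ] index.md                                        
   [ ] parser.toml                                     
   [ ] types.ts                                        
   [x] utils.css                                       
                                                       
                                                       
                                                       
                                                       
                                                       
                                                       
                                                       
                                                       
                                                       
                                                       
                                                       
                                                       
                                                       
                                                       


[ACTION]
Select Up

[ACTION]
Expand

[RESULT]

 [-] repo/                                             
   [ ] auth.c                                          
>  [ ] router.ts                                       
   [ ] helpers.ts                                      
   [ ] database.c                                      
   [ ] cache.yaml                                      
   [ ] index.md                                        
   [ ] parser.toml                                     
   [ ] types.ts                                        
   [x] utils.css                                       
                                                       
                                                       
                                                       
                                                       
                                                       
                                                       
                                                       
                                                       
                                                       
                                                       
                                                       
                                                       
                                                       
                                                       


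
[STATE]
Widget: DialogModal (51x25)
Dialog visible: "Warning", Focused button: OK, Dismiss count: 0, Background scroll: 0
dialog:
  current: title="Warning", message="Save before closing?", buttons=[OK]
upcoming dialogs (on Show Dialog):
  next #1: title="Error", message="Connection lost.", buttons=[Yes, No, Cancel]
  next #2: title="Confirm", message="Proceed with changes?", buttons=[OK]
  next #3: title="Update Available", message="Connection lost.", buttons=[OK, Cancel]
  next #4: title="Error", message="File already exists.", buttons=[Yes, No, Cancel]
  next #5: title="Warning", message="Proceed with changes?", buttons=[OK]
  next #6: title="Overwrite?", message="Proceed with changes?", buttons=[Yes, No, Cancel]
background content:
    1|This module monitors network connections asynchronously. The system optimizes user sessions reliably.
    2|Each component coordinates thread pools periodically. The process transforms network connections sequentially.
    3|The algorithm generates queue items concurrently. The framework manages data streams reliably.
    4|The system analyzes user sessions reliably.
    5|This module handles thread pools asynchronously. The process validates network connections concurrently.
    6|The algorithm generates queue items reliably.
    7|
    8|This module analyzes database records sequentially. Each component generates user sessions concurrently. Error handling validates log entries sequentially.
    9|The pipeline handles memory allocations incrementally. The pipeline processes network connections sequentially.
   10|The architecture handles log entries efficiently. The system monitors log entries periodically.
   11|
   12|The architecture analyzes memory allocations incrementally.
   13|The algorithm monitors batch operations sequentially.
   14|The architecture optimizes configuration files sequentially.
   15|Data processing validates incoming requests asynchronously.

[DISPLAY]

This module monitors network connections asynchrono
Each component coordinates thread pools periodicall
The algorithm generates queue items concurrently. T
The system analyzes user sessions reliably.        
This module handles thread pools asynchronously. Th
The algorithm generates queue items reliably.      
                                                   
This module analyzes database records sequentially.
The pipeline handles memory allocations incremental
The architecture handles log entries efficiently. T
             ┌──────────────────────┐              
The architect│       Warning        │cations increm
The algorithm│ Save before closing? │ns sequentiall
The architect│         [OK]         │ion files sequ
Data processi└──────────────────────┘quests asynchr
                                                   
                                                   
                                                   
                                                   
                                                   
                                                   
                                                   
                                                   
                                                   
                                                   


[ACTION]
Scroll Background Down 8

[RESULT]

The pipeline handles memory allocations incremental
The architecture handles log entries efficiently. T
                                                   
The architecture analyzes memory allocations increm
The algorithm monitors batch operations sequentiall
The architecture optimizes configuration files sequ
Data processing validates incoming requests asynchr
                                                   
                                                   
                                                   
             ┌──────────────────────┐              
             │       Warning        │              
             │ Save before closing? │              
             │         [OK]         │              
             └──────────────────────┘              
                                                   
                                                   
                                                   
                                                   
                                                   
                                                   
                                                   
                                                   
                                                   
                                                   


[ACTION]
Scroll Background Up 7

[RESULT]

Each component coordinates thread pools periodicall
The algorithm generates queue items concurrently. T
The system analyzes user sessions reliably.        
This module handles thread pools asynchronously. Th
The algorithm generates queue items reliably.      
                                                   
This module analyzes database records sequentially.
The pipeline handles memory allocations incremental
The architecture handles log entries efficiently. T
                                                   
The architect┌──────────────────────┐cations increm
The algorithm│       Warning        │ns sequentiall
The architect│ Save before closing? │ion files sequ
Data processi│         [OK]         │quests asynchr
             └──────────────────────┘              
                                                   
                                                   
                                                   
                                                   
                                                   
                                                   
                                                   
                                                   
                                                   
                                                   


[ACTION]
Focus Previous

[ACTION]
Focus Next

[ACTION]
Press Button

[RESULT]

Each component coordinates thread pools periodicall
The algorithm generates queue items concurrently. T
The system analyzes user sessions reliably.        
This module handles thread pools asynchronously. Th
The algorithm generates queue items reliably.      
                                                   
This module analyzes database records sequentially.
The pipeline handles memory allocations incremental
The architecture handles log entries efficiently. T
                                                   
The architecture analyzes memory allocations increm
The algorithm monitors batch operations sequentiall
The architecture optimizes configuration files sequ
Data processing validates incoming requests asynchr
                                                   
                                                   
                                                   
                                                   
                                                   
                                                   
                                                   
                                                   
                                                   
                                                   
                                                   
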